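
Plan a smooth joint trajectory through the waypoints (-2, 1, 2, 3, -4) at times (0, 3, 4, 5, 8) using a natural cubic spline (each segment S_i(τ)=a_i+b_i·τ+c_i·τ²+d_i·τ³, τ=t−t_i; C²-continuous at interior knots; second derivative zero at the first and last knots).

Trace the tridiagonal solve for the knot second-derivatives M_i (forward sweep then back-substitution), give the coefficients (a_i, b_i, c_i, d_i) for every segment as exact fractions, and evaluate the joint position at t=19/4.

  seg 0: a=-2 b=25/24 c=0 d=-1/216
  seg 1: a=1 b=11/12 c=-1/24 d=1/8
  seg 2: a=2 b=29/24 c=1/3 d=-13/24
  seg 3: a=3 b=1/4 c=-31/24 d=31/216
S(19/4) = 1467/512

Δ: Δ0=1, Δ1=1, Δ2=1, Δ3=-7/3
row 1: diag=8, rhs=0; c'=1/8, d'=0
row 2: denom=4−1·1/8=31/8; d'=(0−1·0)/(31/8)=0
row 3: denom=8−1·8/31=240/31; d'=(-20−1·0)/(240/31)=-31/12
back: M3=-31/12
back: M2=0−8/31·-31/12=2/3
back: M1=0−1/8·2/3=-1/12
M: M0=0, M1=-1/12, M2=2/3, M3=-31/12, M4=0
seg 0: a=-2, c=M0/2=0, d=(M1−M0)/(6·3)=-1/216, b=Δ0−h0·(2M0+M1)/6=25/24
seg 1: a=1, c=M1/2=-1/24, d=(M2−M1)/(6·1)=1/8, b=Δ1−h1·(2M1+M2)/6=11/12
seg 2: a=2, c=M2/2=1/3, d=(M3−M2)/(6·1)=-13/24, b=Δ2−h2·(2M2+M3)/6=29/24
seg 3: a=3, c=M3/2=-31/24, d=(M4−M3)/(6·3)=31/216, b=Δ3−h3·(2M3+M4)/6=1/4
t_q=19/4 → seg 2, τ=3/4; S=2+29/24·τ+1/3·τ²+-13/24·τ³=1467/512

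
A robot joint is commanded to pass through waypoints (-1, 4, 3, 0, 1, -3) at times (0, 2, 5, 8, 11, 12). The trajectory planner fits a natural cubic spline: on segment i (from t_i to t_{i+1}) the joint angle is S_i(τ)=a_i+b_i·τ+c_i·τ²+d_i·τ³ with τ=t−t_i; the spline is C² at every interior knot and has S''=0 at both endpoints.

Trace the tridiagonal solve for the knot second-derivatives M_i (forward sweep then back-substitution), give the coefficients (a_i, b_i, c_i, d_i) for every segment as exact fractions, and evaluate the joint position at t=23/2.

Δ: Δ0=5/2, Δ1=-1/3, Δ2=-1, Δ3=1/3, Δ4=-4
row 1: diag=10, rhs=-17; c'=3/10, d'=-17/10
row 2: denom=12−3·3/10=111/10; d'=(-4−3·-17/10)/(111/10)=11/111
row 3: denom=12−3·10/37=414/37; d'=(8−3·11/111)/(414/37)=95/138
row 4: denom=8−3·37/138=331/46; d'=(-26−3·95/138)/(331/46)=-1291/331
back: M4=-1291/331
back: M3=95/138−37/138·-1291/331=574/331
back: M2=11/111−10/37·574/331=-367/993
back: M1=-17/10−3/10·-367/993=-526/331
M: M0=0, M1=-526/331, M2=-367/993, M3=574/331, M4=-1291/331, M5=0
seg 0: a=-1, c=M0/2=0, d=(M1−M0)/(6·2)=-263/1986, b=Δ0−h0·(2M0+M1)/6=6017/1986
seg 1: a=4, c=M1/2=-263/331, d=(M2−M1)/(6·3)=1211/17874, b=Δ1−h1·(2M1+M2)/6=2861/1986
seg 2: a=3, c=M2/2=-367/1986, d=(M3−M2)/(6·3)=2089/17874, b=Δ2−h2·(2M2+M3)/6=-1487/993
seg 3: a=0, c=M3/2=287/331, d=(M4−M3)/(6·3)=-1865/5958, b=Δ3−h3·(2M3+M4)/6=1091/1986
seg 4: a=1, c=M4/2=-1291/662, d=(M5−M4)/(6·1)=1291/1986, b=Δ4−h4·(2M4+M5)/6=-2681/993
t_q=23/2 → seg 4, τ=1/2; S=1+-2681/993·τ+-1291/662·τ²+1291/1986·τ³=-4005/5296

  seg 0: a=-1 b=6017/1986 c=0 d=-263/1986
  seg 1: a=4 b=2861/1986 c=-263/331 d=1211/17874
  seg 2: a=3 b=-1487/993 c=-367/1986 d=2089/17874
  seg 3: a=0 b=1091/1986 c=287/331 d=-1865/5958
  seg 4: a=1 b=-2681/993 c=-1291/662 d=1291/1986
S(23/2) = -4005/5296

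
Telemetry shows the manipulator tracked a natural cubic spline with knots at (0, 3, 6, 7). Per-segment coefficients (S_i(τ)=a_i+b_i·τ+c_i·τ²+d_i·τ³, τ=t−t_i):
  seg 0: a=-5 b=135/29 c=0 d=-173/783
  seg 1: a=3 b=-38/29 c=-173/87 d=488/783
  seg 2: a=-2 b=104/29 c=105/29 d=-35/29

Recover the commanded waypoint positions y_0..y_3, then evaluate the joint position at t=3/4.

y_0 = S_0(0) = a_0 = -5
y_1 = S_1(0) = a_1 = 3
y_2 = S_2(0) = a_2 = -2
y_3 = S_2(1) = 4
t_q=3/4 is in segment 0 (τ=3/4); S_0(τ)=-2973/1856

y_0=-5 y_1=3 y_2=-2 y_3=4
S(3/4) = -2973/1856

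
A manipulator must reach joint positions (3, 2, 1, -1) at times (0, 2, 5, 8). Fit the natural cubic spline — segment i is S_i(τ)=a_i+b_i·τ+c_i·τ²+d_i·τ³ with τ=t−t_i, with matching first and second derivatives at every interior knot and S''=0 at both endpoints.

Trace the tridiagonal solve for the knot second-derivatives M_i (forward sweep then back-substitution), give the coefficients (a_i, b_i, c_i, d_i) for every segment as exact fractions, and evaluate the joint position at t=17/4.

  seg 0: a=3 b=-41/74 c=0 d=1/74
  seg 1: a=2 b=-29/74 c=3/37 d=-41/1998
  seg 2: a=1 b=-17/37 c=-23/222 d=23/1998
S(17/4) = 6133/4736

Δ: Δ0=-1/2, Δ1=-1/3, Δ2=-2/3
row 1: diag=10, rhs=1; c'=3/10, d'=1/10
row 2: denom=12−3·3/10=111/10; d'=(-2−3·1/10)/(111/10)=-23/111
back: M2=-23/111
back: M1=1/10−3/10·-23/111=6/37
M: M0=0, M1=6/37, M2=-23/111, M3=0
seg 0: a=3, c=M0/2=0, d=(M1−M0)/(6·2)=1/74, b=Δ0−h0·(2M0+M1)/6=-41/74
seg 1: a=2, c=M1/2=3/37, d=(M2−M1)/(6·3)=-41/1998, b=Δ1−h1·(2M1+M2)/6=-29/74
seg 2: a=1, c=M2/2=-23/222, d=(M3−M2)/(6·3)=23/1998, b=Δ2−h2·(2M2+M3)/6=-17/37
t_q=17/4 → seg 1, τ=9/4; S=2+-29/74·τ+3/37·τ²+-41/1998·τ³=6133/4736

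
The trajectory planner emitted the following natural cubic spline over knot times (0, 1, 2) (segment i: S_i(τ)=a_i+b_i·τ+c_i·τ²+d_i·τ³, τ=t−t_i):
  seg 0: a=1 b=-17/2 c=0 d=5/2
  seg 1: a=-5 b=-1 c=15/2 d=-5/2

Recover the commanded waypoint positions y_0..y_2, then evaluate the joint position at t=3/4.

y_0 = S_0(0) = a_0 = 1
y_1 = S_1(0) = a_1 = -5
y_2 = S_1(1) = -1
t_q=3/4 is in segment 0 (τ=3/4); S_0(τ)=-553/128

y_0=1 y_1=-5 y_2=-1
S(3/4) = -553/128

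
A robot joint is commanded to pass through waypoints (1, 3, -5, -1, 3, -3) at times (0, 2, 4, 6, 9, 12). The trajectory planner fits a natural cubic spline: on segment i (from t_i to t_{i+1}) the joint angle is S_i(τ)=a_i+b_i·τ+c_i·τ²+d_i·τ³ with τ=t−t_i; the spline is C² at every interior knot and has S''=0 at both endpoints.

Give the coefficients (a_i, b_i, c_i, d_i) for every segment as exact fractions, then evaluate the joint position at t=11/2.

  seg 0: a=1 b=4331/1569 c=0 d=-1381/3138
  seg 1: a=3 b=-3955/1569 c=-1381/523 d=5965/6276
  seg 2: a=-5 b=-2632/1569 c=3203/1046 d=-3839/6276
  seg 3: a=-1 b=5069/1569 c=-318/523 d=-115/14121
  seg 4: a=3 b=-1000/1569 c=-1069/1569 d=1069/14121
S(11/2) = -45035/16736

Δ: Δ0=1, Δ1=-4, Δ2=2, Δ3=4/3, Δ4=-2
row 1: diag=8, rhs=-30; c'=1/4, d'=-15/4
row 2: denom=8−2·1/4=15/2; d'=(36−2·-15/4)/(15/2)=29/5
row 3: denom=10−2·4/15=142/15; d'=(-4−2·29/5)/(142/15)=-117/71
row 4: denom=12−3·45/142=1569/142; d'=(-20−3·-117/71)/(1569/142)=-2138/1569
back: M4=-2138/1569
back: M3=-117/71−45/142·-2138/1569=-636/523
back: M2=29/5−4/15·-636/523=3203/523
back: M1=-15/4−1/4·3203/523=-2762/523
M: M0=0, M1=-2762/523, M2=3203/523, M3=-636/523, M4=-2138/1569, M5=0
seg 0: a=1, c=M0/2=0, d=(M1−M0)/(6·2)=-1381/3138, b=Δ0−h0·(2M0+M1)/6=4331/1569
seg 1: a=3, c=M1/2=-1381/523, d=(M2−M1)/(6·2)=5965/6276, b=Δ1−h1·(2M1+M2)/6=-3955/1569
seg 2: a=-5, c=M2/2=3203/1046, d=(M3−M2)/(6·2)=-3839/6276, b=Δ2−h2·(2M2+M3)/6=-2632/1569
seg 3: a=-1, c=M3/2=-318/523, d=(M4−M3)/(6·3)=-115/14121, b=Δ3−h3·(2M3+M4)/6=5069/1569
seg 4: a=3, c=M4/2=-1069/1569, d=(M5−M4)/(6·3)=1069/14121, b=Δ4−h4·(2M4+M5)/6=-1000/1569
t_q=11/2 → seg 2, τ=3/2; S=-5+-2632/1569·τ+3203/1046·τ²+-3839/6276·τ³=-45035/16736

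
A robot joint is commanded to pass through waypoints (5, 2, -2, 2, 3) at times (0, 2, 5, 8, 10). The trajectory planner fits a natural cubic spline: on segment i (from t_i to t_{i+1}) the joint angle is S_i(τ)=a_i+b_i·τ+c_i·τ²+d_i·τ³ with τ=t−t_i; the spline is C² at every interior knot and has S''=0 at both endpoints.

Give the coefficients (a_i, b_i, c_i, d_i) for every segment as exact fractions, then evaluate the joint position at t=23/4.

  seg 0: a=5 b=-116/85 c=0 d=-23/680
  seg 1: a=2 b=-301/170 c=-69/340 d=1067/9180
  seg 2: a=-2 b=3/20 c=43/51 d=-1373/9180
  seg 3: a=2 b=199/170 c=-171/340 d=57/680
S(23/4) = -6425/4352

Δ: Δ0=-3/2, Δ1=-4/3, Δ2=4/3, Δ3=1/2
row 1: diag=10, rhs=1; c'=3/10, d'=1/10
row 2: denom=12−3·3/10=111/10; d'=(16−3·1/10)/(111/10)=157/111
row 3: denom=10−3·10/37=340/37; d'=(-5−3·157/111)/(340/37)=-171/170
back: M3=-171/170
back: M2=157/111−10/37·-171/170=86/51
back: M1=1/10−3/10·86/51=-69/170
M: M0=0, M1=-69/170, M2=86/51, M3=-171/170, M4=0
seg 0: a=5, c=M0/2=0, d=(M1−M0)/(6·2)=-23/680, b=Δ0−h0·(2M0+M1)/6=-116/85
seg 1: a=2, c=M1/2=-69/340, d=(M2−M1)/(6·3)=1067/9180, b=Δ1−h1·(2M1+M2)/6=-301/170
seg 2: a=-2, c=M2/2=43/51, d=(M3−M2)/(6·3)=-1373/9180, b=Δ2−h2·(2M2+M3)/6=3/20
seg 3: a=2, c=M3/2=-171/340, d=(M4−M3)/(6·2)=57/680, b=Δ3−h3·(2M3+M4)/6=199/170
t_q=23/4 → seg 2, τ=3/4; S=-2+3/20·τ+43/51·τ²+-1373/9180·τ³=-6425/4352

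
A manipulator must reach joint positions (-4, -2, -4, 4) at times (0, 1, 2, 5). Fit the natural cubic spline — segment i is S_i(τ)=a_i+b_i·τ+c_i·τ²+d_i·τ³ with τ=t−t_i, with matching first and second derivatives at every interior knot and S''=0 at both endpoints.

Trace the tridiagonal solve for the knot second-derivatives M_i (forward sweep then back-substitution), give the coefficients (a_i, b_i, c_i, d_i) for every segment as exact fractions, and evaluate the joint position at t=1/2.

  seg 0: a=-4 b=296/93 c=0 d=-110/93
  seg 1: a=-2 b=-34/93 c=-110/31 d=178/93
  seg 2: a=-4 b=-160/93 c=68/31 d=-68/279
S(1/2) = -317/124

Δ: Δ0=2, Δ1=-2, Δ2=8/3
row 1: diag=4, rhs=-24; c'=1/4, d'=-6
row 2: denom=8−1·1/4=31/4; d'=(28−1·-6)/(31/4)=136/31
back: M2=136/31
back: M1=-6−1/4·136/31=-220/31
M: M0=0, M1=-220/31, M2=136/31, M3=0
seg 0: a=-4, c=M0/2=0, d=(M1−M0)/(6·1)=-110/93, b=Δ0−h0·(2M0+M1)/6=296/93
seg 1: a=-2, c=M1/2=-110/31, d=(M2−M1)/(6·1)=178/93, b=Δ1−h1·(2M1+M2)/6=-34/93
seg 2: a=-4, c=M2/2=68/31, d=(M3−M2)/(6·3)=-68/279, b=Δ2−h2·(2M2+M3)/6=-160/93
t_q=1/2 → seg 0, τ=1/2; S=-4+296/93·τ+0·τ²+-110/93·τ³=-317/124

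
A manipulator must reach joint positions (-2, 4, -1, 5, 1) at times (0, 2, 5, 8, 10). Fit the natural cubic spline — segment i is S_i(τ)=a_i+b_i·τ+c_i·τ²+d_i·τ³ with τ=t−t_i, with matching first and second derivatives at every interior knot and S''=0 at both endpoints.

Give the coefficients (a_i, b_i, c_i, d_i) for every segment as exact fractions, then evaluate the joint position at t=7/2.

Δ: Δ0=3, Δ1=-5/3, Δ2=2, Δ3=-2
row 1: diag=10, rhs=-28; c'=3/10, d'=-14/5
row 2: denom=12−3·3/10=111/10; d'=(22−3·-14/5)/(111/10)=304/111
row 3: denom=10−3·10/37=340/37; d'=(-24−3·304/111)/(340/37)=-298/85
back: M3=-298/85
back: M2=304/111−10/37·-298/85=188/51
back: M1=-14/5−3/10·188/51=-332/85
M: M0=0, M1=-332/85, M2=188/51, M3=-298/85, M4=0
seg 0: a=-2, c=M0/2=0, d=(M1−M0)/(6·2)=-83/255, b=Δ0−h0·(2M0+M1)/6=1097/255
seg 1: a=4, c=M1/2=-166/85, d=(M2−M1)/(6·3)=968/2295, b=Δ1−h1·(2M1+M2)/6=101/255
seg 2: a=-1, c=M2/2=94/51, d=(M3−M2)/(6·3)=-917/2295, b=Δ2−h2·(2M2+M3)/6=1/15
seg 3: a=5, c=M3/2=-149/85, d=(M4−M3)/(6·2)=149/510, b=Δ3−h3·(2M3+M4)/6=86/255
t_q=7/2 → seg 1, τ=3/2; S=4+101/255·τ+-166/85·τ²+968/2295·τ³=138/85

  seg 0: a=-2 b=1097/255 c=0 d=-83/255
  seg 1: a=4 b=101/255 c=-166/85 d=968/2295
  seg 2: a=-1 b=1/15 c=94/51 d=-917/2295
  seg 3: a=5 b=86/255 c=-149/85 d=149/510
S(7/2) = 138/85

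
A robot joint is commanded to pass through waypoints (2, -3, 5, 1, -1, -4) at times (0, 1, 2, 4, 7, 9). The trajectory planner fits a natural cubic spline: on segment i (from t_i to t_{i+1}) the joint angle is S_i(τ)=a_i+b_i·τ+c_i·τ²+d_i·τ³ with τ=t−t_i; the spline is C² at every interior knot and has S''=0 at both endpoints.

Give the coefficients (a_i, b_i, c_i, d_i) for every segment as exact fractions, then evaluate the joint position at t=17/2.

Δ: Δ0=-5, Δ1=8, Δ2=-2, Δ3=-2/3, Δ4=-3/2
row 1: diag=4, rhs=78; c'=1/4, d'=39/2
row 2: denom=6−1·1/4=23/4; d'=(-60−1·39/2)/(23/4)=-318/23
row 3: denom=10−2·8/23=214/23; d'=(8−2·-318/23)/(214/23)=410/107
row 4: denom=10−3·69/214=1933/214; d'=(-5−3·410/107)/(1933/214)=-3530/1933
back: M4=-3530/1933
back: M3=410/107−69/214·-3530/1933=8545/1933
back: M2=-318/23−8/23·8545/1933=-29698/1933
back: M1=39/2−1/4·-29698/1933=45118/1933
M: M0=0, M1=45118/1933, M2=-29698/1933, M3=8545/1933, M4=-3530/1933, M5=0
seg 0: a=2, c=M0/2=0, d=(M1−M0)/(6·1)=22559/5799, b=Δ0−h0·(2M0+M1)/6=-51554/5799
seg 1: a=-3, c=M1/2=22559/1933, d=(M2−M1)/(6·1)=-37408/5799, b=Δ1−h1·(2M1+M2)/6=16123/5799
seg 2: a=5, c=M2/2=-14849/1933, d=(M3−M2)/(6·2)=38243/23196, b=Δ2−h2·(2M2+M3)/6=39253/5799
seg 3: a=1, c=M3/2=8545/3866, d=(M4−M3)/(6·3)=-4025/11598, b=Δ3−h3·(2M3+M4)/6=-24206/5799
seg 4: a=-1, c=M4/2=-1765/1933, d=(M5−M4)/(6·2)=1765/11598, b=Δ4−h4·(2M4+M5)/6=-3277/11598
t_q=17/2 → seg 4, τ=3/2; S=-1+-3277/11598·τ+-1765/1933·τ²+1765/11598·τ³=-91691/30928

  seg 0: a=2 b=-51554/5799 c=0 d=22559/5799
  seg 1: a=-3 b=16123/5799 c=22559/1933 d=-37408/5799
  seg 2: a=5 b=39253/5799 c=-14849/1933 d=38243/23196
  seg 3: a=1 b=-24206/5799 c=8545/3866 d=-4025/11598
  seg 4: a=-1 b=-3277/11598 c=-1765/1933 d=1765/11598
S(17/2) = -91691/30928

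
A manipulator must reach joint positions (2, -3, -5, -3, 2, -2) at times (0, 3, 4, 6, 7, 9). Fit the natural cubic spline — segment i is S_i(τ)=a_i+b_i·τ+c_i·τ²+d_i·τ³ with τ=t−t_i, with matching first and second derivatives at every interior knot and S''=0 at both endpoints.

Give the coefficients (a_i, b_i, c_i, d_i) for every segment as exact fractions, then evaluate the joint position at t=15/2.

  seg 0: a=2 b=-6320/4359 c=0 d=-35/1453
  seg 1: a=-3 b=-9155/4359 c=-315/1453 d=1382/4359
  seg 2: a=-5 b=-6899/4359 c=1067/1453 d=1214/4359
  seg 3: a=-3 b=20473/4359 c=3495/1453 d=-9163/4359
  seg 4: a=2 b=13954/4359 c=-5668/1453 d=2834/4359
S(15/2) = 15731/5812

Δ: Δ0=-5/3, Δ1=-2, Δ2=1, Δ3=5, Δ4=-2
row 1: diag=8, rhs=-2; c'=1/8, d'=-1/4
row 2: denom=6−1·1/8=47/8; d'=(18−1·-1/4)/(47/8)=146/47
row 3: denom=6−2·16/47=250/47; d'=(24−2·146/47)/(250/47)=418/125
row 4: denom=6−1·47/250=1453/250; d'=(-42−1·418/125)/(1453/250)=-11336/1453
back: M4=-11336/1453
back: M3=418/125−47/250·-11336/1453=6990/1453
back: M2=146/47−16/47·6990/1453=2134/1453
back: M1=-1/4−1/8·2134/1453=-630/1453
M: M0=0, M1=-630/1453, M2=2134/1453, M3=6990/1453, M4=-11336/1453, M5=0
seg 0: a=2, c=M0/2=0, d=(M1−M0)/(6·3)=-35/1453, b=Δ0−h0·(2M0+M1)/6=-6320/4359
seg 1: a=-3, c=M1/2=-315/1453, d=(M2−M1)/(6·1)=1382/4359, b=Δ1−h1·(2M1+M2)/6=-9155/4359
seg 2: a=-5, c=M2/2=1067/1453, d=(M3−M2)/(6·2)=1214/4359, b=Δ2−h2·(2M2+M3)/6=-6899/4359
seg 3: a=-3, c=M3/2=3495/1453, d=(M4−M3)/(6·1)=-9163/4359, b=Δ3−h3·(2M3+M4)/6=20473/4359
seg 4: a=2, c=M4/2=-5668/1453, d=(M5−M4)/(6·2)=2834/4359, b=Δ4−h4·(2M4+M5)/6=13954/4359
t_q=15/2 → seg 4, τ=1/2; S=2+13954/4359·τ+-5668/1453·τ²+2834/4359·τ³=15731/5812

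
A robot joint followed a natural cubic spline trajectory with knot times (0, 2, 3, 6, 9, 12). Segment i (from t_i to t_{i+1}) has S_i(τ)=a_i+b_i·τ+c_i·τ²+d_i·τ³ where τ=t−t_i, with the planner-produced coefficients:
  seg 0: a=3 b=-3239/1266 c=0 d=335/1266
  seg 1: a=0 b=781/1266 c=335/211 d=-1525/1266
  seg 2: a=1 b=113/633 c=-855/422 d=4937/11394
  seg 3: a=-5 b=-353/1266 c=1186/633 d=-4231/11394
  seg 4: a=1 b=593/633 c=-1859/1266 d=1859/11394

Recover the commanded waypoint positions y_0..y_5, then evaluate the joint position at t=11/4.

y_0 = S_0(0) = a_0 = 3
y_1 = S_1(0) = a_1 = 0
y_2 = S_2(0) = a_2 = 1
y_3 = S_3(0) = a_3 = -5
y_4 = S_4(0) = a_4 = 1
y_5 = S_4(3) = -5
t_q=11/4 is in segment 1 (τ=3/4); S_1(τ)=22891/27008

y_0=3 y_1=0 y_2=1 y_3=-5 y_4=1 y_5=-5
S(11/4) = 22891/27008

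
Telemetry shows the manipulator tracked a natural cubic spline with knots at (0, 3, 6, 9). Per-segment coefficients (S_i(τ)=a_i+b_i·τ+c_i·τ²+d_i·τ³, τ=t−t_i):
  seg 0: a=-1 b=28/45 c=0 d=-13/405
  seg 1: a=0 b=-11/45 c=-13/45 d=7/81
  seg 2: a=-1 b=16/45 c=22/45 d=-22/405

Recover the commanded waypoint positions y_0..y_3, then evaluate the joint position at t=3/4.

y_0=-1 y_1=0 y_2=-1 y_3=3
S(3/4) = -35/64

y_0 = S_0(0) = a_0 = -1
y_1 = S_1(0) = a_1 = 0
y_2 = S_2(0) = a_2 = -1
y_3 = S_2(3) = 3
t_q=3/4 is in segment 0 (τ=3/4); S_0(τ)=-35/64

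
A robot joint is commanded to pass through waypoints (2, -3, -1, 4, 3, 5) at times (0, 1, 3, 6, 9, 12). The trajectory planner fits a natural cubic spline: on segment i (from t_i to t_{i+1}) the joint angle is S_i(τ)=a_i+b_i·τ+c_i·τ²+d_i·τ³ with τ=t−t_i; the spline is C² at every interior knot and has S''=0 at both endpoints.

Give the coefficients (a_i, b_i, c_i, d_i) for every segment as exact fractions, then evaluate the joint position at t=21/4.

Δ: Δ0=-5, Δ1=1, Δ2=5/3, Δ3=-1/3, Δ4=2/3
row 1: diag=6, rhs=36; c'=1/3, d'=6
row 2: denom=10−2·1/3=28/3; d'=(4−2·6)/(28/3)=-6/7
row 3: denom=12−3·9/28=309/28; d'=(-12−3·-6/7)/(309/28)=-88/103
row 4: denom=12−3·28/103=1152/103; d'=(6−3·-88/103)/(1152/103)=49/64
back: M4=49/64
back: M3=-88/103−28/103·49/64=-17/16
back: M2=-6/7−9/28·-17/16=-33/64
back: M1=6−1/3·-33/64=395/64
M: M0=0, M1=395/64, M2=-33/64, M3=-17/16, M4=49/64, M5=0
seg 0: a=2, c=M0/2=0, d=(M1−M0)/(6·1)=395/384, b=Δ0−h0·(2M0+M1)/6=-2315/384
seg 1: a=-3, c=M1/2=395/128, d=(M2−M1)/(6·2)=-107/192, b=Δ1−h1·(2M1+M2)/6=-565/192
seg 2: a=-1, c=M2/2=-33/128, d=(M3−M2)/(6·3)=-35/1152, b=Δ2−h2·(2M2+M3)/6=521/192
seg 3: a=4, c=M3/2=-17/32, d=(M4−M3)/(6·3)=13/128, b=Δ3−h3·(2M3+M4)/6=133/384
seg 4: a=3, c=M4/2=49/128, d=(M5−M4)/(6·3)=-49/1152, b=Δ4−h4·(2M4+M5)/6=-19/192
t_q=21/4 → seg 2, τ=9/4; S=-1+521/192·τ+-33/128·τ²+-35/1152·τ³=28297/8192

  seg 0: a=2 b=-2315/384 c=0 d=395/384
  seg 1: a=-3 b=-565/192 c=395/128 d=-107/192
  seg 2: a=-1 b=521/192 c=-33/128 d=-35/1152
  seg 3: a=4 b=133/384 c=-17/32 d=13/128
  seg 4: a=3 b=-19/192 c=49/128 d=-49/1152
S(21/4) = 28297/8192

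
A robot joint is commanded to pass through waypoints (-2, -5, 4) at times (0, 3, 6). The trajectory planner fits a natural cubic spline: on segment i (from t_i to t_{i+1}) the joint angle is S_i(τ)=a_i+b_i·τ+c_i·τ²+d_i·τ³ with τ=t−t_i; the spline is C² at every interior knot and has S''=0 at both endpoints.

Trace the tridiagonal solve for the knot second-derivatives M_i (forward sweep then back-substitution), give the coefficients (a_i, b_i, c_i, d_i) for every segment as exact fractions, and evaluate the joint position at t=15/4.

Δ: Δ0=-1, Δ1=3
row 1: diag=12, rhs=24; c'=1/4, d'=2
back: M1=2
M: M0=0, M1=2, M2=0
seg 0: a=-2, c=M0/2=0, d=(M1−M0)/(6·3)=1/9, b=Δ0−h0·(2M0+M1)/6=-2
seg 1: a=-5, c=M1/2=1, d=(M2−M1)/(6·3)=-1/9, b=Δ1−h1·(2M1+M2)/6=1
t_q=15/4 → seg 1, τ=3/4; S=-5+1·τ+1·τ²+-1/9·τ³=-239/64

  seg 0: a=-2 b=-2 c=0 d=1/9
  seg 1: a=-5 b=1 c=1 d=-1/9
S(15/4) = -239/64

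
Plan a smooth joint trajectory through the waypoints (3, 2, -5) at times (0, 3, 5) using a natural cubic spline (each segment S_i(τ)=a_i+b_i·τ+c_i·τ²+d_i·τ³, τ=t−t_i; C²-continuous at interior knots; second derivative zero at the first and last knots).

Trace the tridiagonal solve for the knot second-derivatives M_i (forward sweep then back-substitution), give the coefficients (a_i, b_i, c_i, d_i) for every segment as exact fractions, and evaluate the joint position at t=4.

Δ: Δ0=-1/3, Δ1=-7/2
row 1: diag=10, rhs=-19; c'=1/5, d'=-19/10
back: M1=-19/10
M: M0=0, M1=-19/10, M2=0
seg 0: a=3, c=M0/2=0, d=(M1−M0)/(6·3)=-19/180, b=Δ0−h0·(2M0+M1)/6=37/60
seg 1: a=2, c=M1/2=-19/20, d=(M2−M1)/(6·2)=19/120, b=Δ1−h1·(2M1+M2)/6=-67/30
t_q=4 → seg 1, τ=1; S=2+-67/30·τ+-19/20·τ²+19/120·τ³=-41/40

  seg 0: a=3 b=37/60 c=0 d=-19/180
  seg 1: a=2 b=-67/30 c=-19/20 d=19/120
S(4) = -41/40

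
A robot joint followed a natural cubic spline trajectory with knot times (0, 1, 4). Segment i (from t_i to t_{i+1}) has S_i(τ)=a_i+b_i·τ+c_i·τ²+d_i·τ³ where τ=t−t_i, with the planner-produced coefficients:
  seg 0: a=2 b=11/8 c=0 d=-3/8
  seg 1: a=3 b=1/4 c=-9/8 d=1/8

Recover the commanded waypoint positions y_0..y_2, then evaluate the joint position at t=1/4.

y_0=2 y_1=3 y_2=-3
S(1/4) = 1197/512

y_0 = S_0(0) = a_0 = 2
y_1 = S_1(0) = a_1 = 3
y_2 = S_1(3) = -3
t_q=1/4 is in segment 0 (τ=1/4); S_0(τ)=1197/512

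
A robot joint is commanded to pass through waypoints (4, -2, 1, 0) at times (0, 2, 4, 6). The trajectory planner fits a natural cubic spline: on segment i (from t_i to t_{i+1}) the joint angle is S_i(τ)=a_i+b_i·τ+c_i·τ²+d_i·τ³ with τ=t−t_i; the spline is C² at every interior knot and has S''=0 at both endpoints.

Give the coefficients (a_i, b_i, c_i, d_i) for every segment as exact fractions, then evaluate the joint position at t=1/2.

Δ: Δ0=-3, Δ1=3/2, Δ2=-1/2
row 1: diag=8, rhs=27; c'=1/4, d'=27/8
row 2: denom=8−2·1/4=15/2; d'=(-12−2·27/8)/(15/2)=-5/2
back: M2=-5/2
back: M1=27/8−1/4·-5/2=4
M: M0=0, M1=4, M2=-5/2, M3=0
seg 0: a=4, c=M0/2=0, d=(M1−M0)/(6·2)=1/3, b=Δ0−h0·(2M0+M1)/6=-13/3
seg 1: a=-2, c=M1/2=2, d=(M2−M1)/(6·2)=-13/24, b=Δ1−h1·(2M1+M2)/6=-1/3
seg 2: a=1, c=M2/2=-5/4, d=(M3−M2)/(6·2)=5/24, b=Δ2−h2·(2M2+M3)/6=7/6
t_q=1/2 → seg 0, τ=1/2; S=4+-13/3·τ+0·τ²+1/3·τ³=15/8

  seg 0: a=4 b=-13/3 c=0 d=1/3
  seg 1: a=-2 b=-1/3 c=2 d=-13/24
  seg 2: a=1 b=7/6 c=-5/4 d=5/24
S(1/2) = 15/8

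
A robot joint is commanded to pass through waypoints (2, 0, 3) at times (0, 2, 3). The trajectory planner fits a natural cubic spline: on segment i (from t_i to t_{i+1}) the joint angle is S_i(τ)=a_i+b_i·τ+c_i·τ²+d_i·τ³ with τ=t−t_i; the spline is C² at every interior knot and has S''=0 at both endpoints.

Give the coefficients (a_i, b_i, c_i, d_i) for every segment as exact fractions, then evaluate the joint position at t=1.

Δ: Δ0=-1, Δ1=3
row 1: diag=6, rhs=24; c'=1/6, d'=4
back: M1=4
M: M0=0, M1=4, M2=0
seg 0: a=2, c=M0/2=0, d=(M1−M0)/(6·2)=1/3, b=Δ0−h0·(2M0+M1)/6=-7/3
seg 1: a=0, c=M1/2=2, d=(M2−M1)/(6·1)=-2/3, b=Δ1−h1·(2M1+M2)/6=5/3
t_q=1 → seg 0, τ=1; S=2+-7/3·τ+0·τ²+1/3·τ³=0

  seg 0: a=2 b=-7/3 c=0 d=1/3
  seg 1: a=0 b=5/3 c=2 d=-2/3
S(1) = 0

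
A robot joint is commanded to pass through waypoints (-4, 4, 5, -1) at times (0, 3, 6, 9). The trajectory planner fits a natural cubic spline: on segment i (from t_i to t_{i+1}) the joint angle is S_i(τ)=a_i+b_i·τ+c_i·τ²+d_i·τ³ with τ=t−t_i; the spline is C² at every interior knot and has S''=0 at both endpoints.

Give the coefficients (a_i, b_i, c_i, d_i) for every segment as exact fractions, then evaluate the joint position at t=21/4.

  seg 0: a=-4 b=47/15 c=0 d=-7/135
  seg 1: a=4 b=26/15 c=-7/15 d=0
  seg 2: a=5 b=-16/15 c=-7/15 d=7/135
S(21/4) = 443/80

Δ: Δ0=8/3, Δ1=1/3, Δ2=-2
row 1: diag=12, rhs=-14; c'=1/4, d'=-7/6
row 2: denom=12−3·1/4=45/4; d'=(-14−3·-7/6)/(45/4)=-14/15
back: M2=-14/15
back: M1=-7/6−1/4·-14/15=-14/15
M: M0=0, M1=-14/15, M2=-14/15, M3=0
seg 0: a=-4, c=M0/2=0, d=(M1−M0)/(6·3)=-7/135, b=Δ0−h0·(2M0+M1)/6=47/15
seg 1: a=4, c=M1/2=-7/15, d=(M2−M1)/(6·3)=0, b=Δ1−h1·(2M1+M2)/6=26/15
seg 2: a=5, c=M2/2=-7/15, d=(M3−M2)/(6·3)=7/135, b=Δ2−h2·(2M2+M3)/6=-16/15
t_q=21/4 → seg 1, τ=9/4; S=4+26/15·τ+-7/15·τ²+0·τ³=443/80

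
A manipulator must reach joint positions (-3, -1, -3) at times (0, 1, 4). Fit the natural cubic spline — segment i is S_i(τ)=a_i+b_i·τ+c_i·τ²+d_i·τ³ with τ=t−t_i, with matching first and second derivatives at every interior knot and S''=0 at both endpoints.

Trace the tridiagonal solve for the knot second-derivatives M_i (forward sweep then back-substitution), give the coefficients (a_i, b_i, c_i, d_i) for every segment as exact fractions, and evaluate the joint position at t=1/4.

  seg 0: a=-3 b=7/3 c=0 d=-1/3
  seg 1: a=-1 b=4/3 c=-1 d=1/9
S(1/4) = -155/64

Δ: Δ0=2, Δ1=-2/3
row 1: diag=8, rhs=-16; c'=3/8, d'=-2
back: M1=-2
M: M0=0, M1=-2, M2=0
seg 0: a=-3, c=M0/2=0, d=(M1−M0)/(6·1)=-1/3, b=Δ0−h0·(2M0+M1)/6=7/3
seg 1: a=-1, c=M1/2=-1, d=(M2−M1)/(6·3)=1/9, b=Δ1−h1·(2M1+M2)/6=4/3
t_q=1/4 → seg 0, τ=1/4; S=-3+7/3·τ+0·τ²+-1/3·τ³=-155/64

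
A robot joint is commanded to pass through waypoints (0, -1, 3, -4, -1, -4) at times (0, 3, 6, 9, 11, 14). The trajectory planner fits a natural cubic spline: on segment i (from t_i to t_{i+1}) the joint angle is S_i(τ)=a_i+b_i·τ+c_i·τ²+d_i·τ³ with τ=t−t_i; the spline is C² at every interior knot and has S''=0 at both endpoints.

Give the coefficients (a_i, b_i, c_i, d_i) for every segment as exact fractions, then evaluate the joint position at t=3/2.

  seg 0: a=0 b=-63/55 c=0 d=134/1485
  seg 1: a=-1 b=71/55 c=134/165 d=-79/297
  seg 2: a=3 b=-56/55 c=-87/55 d=566/1485
  seg 3: a=-4 b=-12/55 c=61/33 d=-653/1320
  seg 4: a=-1 b=409/330 c=-739/660 d=739/5940
S(3/2) = -311/220

Δ: Δ0=-1/3, Δ1=4/3, Δ2=-7/3, Δ3=3/2, Δ4=-1
row 1: diag=12, rhs=10; c'=1/4, d'=5/6
row 2: denom=12−3·1/4=45/4; d'=(-22−3·5/6)/(45/4)=-98/45
row 3: denom=10−3·4/15=46/5; d'=(23−3·-98/45)/(46/5)=443/138
row 4: denom=10−2·5/23=220/23; d'=(-15−2·443/138)/(220/23)=-739/330
back: M4=-739/330
back: M3=443/138−5/23·-739/330=122/33
back: M2=-98/45−4/15·122/33=-174/55
back: M1=5/6−1/4·-174/55=268/165
M: M0=0, M1=268/165, M2=-174/55, M3=122/33, M4=-739/330, M5=0
seg 0: a=0, c=M0/2=0, d=(M1−M0)/(6·3)=134/1485, b=Δ0−h0·(2M0+M1)/6=-63/55
seg 1: a=-1, c=M1/2=134/165, d=(M2−M1)/(6·3)=-79/297, b=Δ1−h1·(2M1+M2)/6=71/55
seg 2: a=3, c=M2/2=-87/55, d=(M3−M2)/(6·3)=566/1485, b=Δ2−h2·(2M2+M3)/6=-56/55
seg 3: a=-4, c=M3/2=61/33, d=(M4−M3)/(6·2)=-653/1320, b=Δ3−h3·(2M3+M4)/6=-12/55
seg 4: a=-1, c=M4/2=-739/660, d=(M5−M4)/(6·3)=739/5940, b=Δ4−h4·(2M4+M5)/6=409/330
t_q=3/2 → seg 0, τ=3/2; S=0+-63/55·τ+0·τ²+134/1485·τ³=-311/220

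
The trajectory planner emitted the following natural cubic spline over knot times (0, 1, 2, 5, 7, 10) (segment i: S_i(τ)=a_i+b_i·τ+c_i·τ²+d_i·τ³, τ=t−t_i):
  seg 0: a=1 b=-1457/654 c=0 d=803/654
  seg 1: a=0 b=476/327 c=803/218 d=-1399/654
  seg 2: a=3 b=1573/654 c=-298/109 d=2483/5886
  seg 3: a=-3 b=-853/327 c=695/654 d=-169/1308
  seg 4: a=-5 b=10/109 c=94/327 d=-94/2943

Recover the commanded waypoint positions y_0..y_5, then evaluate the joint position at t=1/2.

y_0=1 y_1=0 y_2=3 y_3=-3 y_4=-5 y_5=-3
S(1/2) = 69/1744

y_0 = S_0(0) = a_0 = 1
y_1 = S_1(0) = a_1 = 0
y_2 = S_2(0) = a_2 = 3
y_3 = S_3(0) = a_3 = -3
y_4 = S_4(0) = a_4 = -5
y_5 = S_4(3) = -3
t_q=1/2 is in segment 0 (τ=1/2); S_0(τ)=69/1744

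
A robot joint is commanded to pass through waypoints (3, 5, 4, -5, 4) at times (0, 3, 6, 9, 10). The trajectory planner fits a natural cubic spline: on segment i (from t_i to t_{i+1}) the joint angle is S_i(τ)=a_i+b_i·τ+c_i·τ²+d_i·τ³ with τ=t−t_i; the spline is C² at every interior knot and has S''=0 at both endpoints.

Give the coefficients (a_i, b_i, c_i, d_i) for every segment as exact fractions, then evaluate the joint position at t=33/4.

  seg 0: a=3 b=131/324 c=0 d=85/2916
  seg 1: a=5 b=193/162 c=85/324 d=-749/2916
  seg 2: a=4 b=-1351/324 c=-166/81 d=2371/2916
  seg 3: a=-5 b=889/162 c=569/108 d=-569/324
S(33/4) = -14965/2304

Δ: Δ0=2/3, Δ1=-1/3, Δ2=-3, Δ3=9
row 1: diag=12, rhs=-6; c'=1/4, d'=-1/2
row 2: denom=12−3·1/4=45/4; d'=(-16−3·-1/2)/(45/4)=-58/45
row 3: denom=8−3·4/15=36/5; d'=(72−3·-58/45)/(36/5)=569/54
back: M3=569/54
back: M2=-58/45−4/15·569/54=-332/81
back: M1=-1/2−1/4·-332/81=85/162
M: M0=0, M1=85/162, M2=-332/81, M3=569/54, M4=0
seg 0: a=3, c=M0/2=0, d=(M1−M0)/(6·3)=85/2916, b=Δ0−h0·(2M0+M1)/6=131/324
seg 1: a=5, c=M1/2=85/324, d=(M2−M1)/(6·3)=-749/2916, b=Δ1−h1·(2M1+M2)/6=193/162
seg 2: a=4, c=M2/2=-166/81, d=(M3−M2)/(6·3)=2371/2916, b=Δ2−h2·(2M2+M3)/6=-1351/324
seg 3: a=-5, c=M3/2=569/108, d=(M4−M3)/(6·1)=-569/324, b=Δ3−h3·(2M3+M4)/6=889/162
t_q=33/4 → seg 2, τ=9/4; S=4+-1351/324·τ+-166/81·τ²+2371/2916·τ³=-14965/2304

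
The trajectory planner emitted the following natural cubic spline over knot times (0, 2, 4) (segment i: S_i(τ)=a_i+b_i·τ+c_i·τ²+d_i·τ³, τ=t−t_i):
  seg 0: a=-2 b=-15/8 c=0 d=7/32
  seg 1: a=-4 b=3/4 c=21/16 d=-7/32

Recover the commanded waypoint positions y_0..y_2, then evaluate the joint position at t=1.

y_0=-2 y_1=-4 y_2=1
S(1) = -117/32

y_0 = S_0(0) = a_0 = -2
y_1 = S_1(0) = a_1 = -4
y_2 = S_1(2) = 1
t_q=1 is in segment 0 (τ=1); S_0(τ)=-117/32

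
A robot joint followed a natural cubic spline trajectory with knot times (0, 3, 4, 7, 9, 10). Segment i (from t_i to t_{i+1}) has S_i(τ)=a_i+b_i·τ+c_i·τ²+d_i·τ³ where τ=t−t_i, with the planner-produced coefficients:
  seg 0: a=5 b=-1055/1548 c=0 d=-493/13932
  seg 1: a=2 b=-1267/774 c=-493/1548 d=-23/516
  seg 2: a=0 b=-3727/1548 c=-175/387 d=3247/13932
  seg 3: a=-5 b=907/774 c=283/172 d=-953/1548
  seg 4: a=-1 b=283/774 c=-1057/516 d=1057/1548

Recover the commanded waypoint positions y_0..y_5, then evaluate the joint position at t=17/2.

y_0=5 y_1=2 y_2=0 y_3=-5 y_4=-1 y_5=-2
S(17/2) = -6679/4128

y_0 = S_0(0) = a_0 = 5
y_1 = S_1(0) = a_1 = 2
y_2 = S_2(0) = a_2 = 0
y_3 = S_3(0) = a_3 = -5
y_4 = S_4(0) = a_4 = -1
y_5 = S_4(1) = -2
t_q=17/2 is in segment 3 (τ=3/2); S_3(τ)=-6679/4128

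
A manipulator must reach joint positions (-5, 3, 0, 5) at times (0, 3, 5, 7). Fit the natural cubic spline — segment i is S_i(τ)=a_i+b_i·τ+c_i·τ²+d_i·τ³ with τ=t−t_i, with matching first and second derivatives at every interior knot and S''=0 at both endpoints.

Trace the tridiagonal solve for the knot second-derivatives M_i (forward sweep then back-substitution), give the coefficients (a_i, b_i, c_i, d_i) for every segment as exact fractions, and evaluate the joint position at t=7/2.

  seg 0: a=-5 b=245/57 c=0 d=-31/171
  seg 1: a=3 b=-34/57 c=-31/19 d=269/456
  seg 2: a=0 b=-5/114 c=145/76 d=-145/456
S(7/2) = 2879/1216

Δ: Δ0=8/3, Δ1=-3/2, Δ2=5/2
row 1: diag=10, rhs=-25; c'=1/5, d'=-5/2
row 2: denom=8−2·1/5=38/5; d'=(24−2·-5/2)/(38/5)=145/38
back: M2=145/38
back: M1=-5/2−1/5·145/38=-62/19
M: M0=0, M1=-62/19, M2=145/38, M3=0
seg 0: a=-5, c=M0/2=0, d=(M1−M0)/(6·3)=-31/171, b=Δ0−h0·(2M0+M1)/6=245/57
seg 1: a=3, c=M1/2=-31/19, d=(M2−M1)/(6·2)=269/456, b=Δ1−h1·(2M1+M2)/6=-34/57
seg 2: a=0, c=M2/2=145/76, d=(M3−M2)/(6·2)=-145/456, b=Δ2−h2·(2M2+M3)/6=-5/114
t_q=7/2 → seg 1, τ=1/2; S=3+-34/57·τ+-31/19·τ²+269/456·τ³=2879/1216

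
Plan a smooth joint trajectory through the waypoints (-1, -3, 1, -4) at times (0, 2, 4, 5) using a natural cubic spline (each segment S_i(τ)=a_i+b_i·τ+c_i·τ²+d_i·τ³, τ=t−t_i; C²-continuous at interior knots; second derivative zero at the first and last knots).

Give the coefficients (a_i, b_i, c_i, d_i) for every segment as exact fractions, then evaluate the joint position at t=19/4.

  seg 0: a=-1 b=-27/11 c=0 d=4/11
  seg 1: a=-3 b=21/11 c=24/11 d=-47/44
  seg 2: a=1 b=-24/11 c=-93/22 d=31/22
S(19/4) = -3407/1408

Δ: Δ0=-1, Δ1=2, Δ2=-5
row 1: diag=8, rhs=18; c'=1/4, d'=9/4
row 2: denom=6−2·1/4=11/2; d'=(-42−2·9/4)/(11/2)=-93/11
back: M2=-93/11
back: M1=9/4−1/4·-93/11=48/11
M: M0=0, M1=48/11, M2=-93/11, M3=0
seg 0: a=-1, c=M0/2=0, d=(M1−M0)/(6·2)=4/11, b=Δ0−h0·(2M0+M1)/6=-27/11
seg 1: a=-3, c=M1/2=24/11, d=(M2−M1)/(6·2)=-47/44, b=Δ1−h1·(2M1+M2)/6=21/11
seg 2: a=1, c=M2/2=-93/22, d=(M3−M2)/(6·1)=31/22, b=Δ2−h2·(2M2+M3)/6=-24/11
t_q=19/4 → seg 2, τ=3/4; S=1+-24/11·τ+-93/22·τ²+31/22·τ³=-3407/1408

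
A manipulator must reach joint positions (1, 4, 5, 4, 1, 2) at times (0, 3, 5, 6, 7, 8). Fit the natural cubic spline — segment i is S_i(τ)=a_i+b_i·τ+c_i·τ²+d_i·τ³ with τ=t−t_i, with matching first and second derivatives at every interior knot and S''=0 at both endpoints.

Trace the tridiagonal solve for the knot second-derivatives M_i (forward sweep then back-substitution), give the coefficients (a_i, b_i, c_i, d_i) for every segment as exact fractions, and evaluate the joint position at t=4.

  seg 0: a=1 b=433/400 c=0 d=-11/1200
  seg 1: a=4 b=167/200 c=-33/400 d=-17/400
  seg 2: a=5 b=-1/200 c=-27/80 d=-263/400
  seg 3: a=4 b=-1061/400 c=-231/100 d=157/80
  seg 4: a=1 b=-277/200 c=1431/400 d=-477/400
S(4) = 471/100

Δ: Δ0=1, Δ1=1/2, Δ2=-1, Δ3=-3, Δ4=1
row 1: diag=10, rhs=-3; c'=1/5, d'=-3/10
row 2: denom=6−2·1/5=28/5; d'=(-9−2·-3/10)/(28/5)=-3/2
row 3: denom=4−1·5/28=107/28; d'=(-12−1·-3/2)/(107/28)=-294/107
row 4: denom=4−1·28/107=400/107; d'=(24−1·-294/107)/(400/107)=1431/200
back: M4=1431/200
back: M3=-294/107−28/107·1431/200=-231/50
back: M2=-3/2−5/28·-231/50=-27/40
back: M1=-3/10−1/5·-27/40=-33/200
M: M0=0, M1=-33/200, M2=-27/40, M3=-231/50, M4=1431/200, M5=0
seg 0: a=1, c=M0/2=0, d=(M1−M0)/(6·3)=-11/1200, b=Δ0−h0·(2M0+M1)/6=433/400
seg 1: a=4, c=M1/2=-33/400, d=(M2−M1)/(6·2)=-17/400, b=Δ1−h1·(2M1+M2)/6=167/200
seg 2: a=5, c=M2/2=-27/80, d=(M3−M2)/(6·1)=-263/400, b=Δ2−h2·(2M2+M3)/6=-1/200
seg 3: a=4, c=M3/2=-231/100, d=(M4−M3)/(6·1)=157/80, b=Δ3−h3·(2M3+M4)/6=-1061/400
seg 4: a=1, c=M4/2=1431/400, d=(M5−M4)/(6·1)=-477/400, b=Δ4−h4·(2M4+M5)/6=-277/200
t_q=4 → seg 1, τ=1; S=4+167/200·τ+-33/400·τ²+-17/400·τ³=471/100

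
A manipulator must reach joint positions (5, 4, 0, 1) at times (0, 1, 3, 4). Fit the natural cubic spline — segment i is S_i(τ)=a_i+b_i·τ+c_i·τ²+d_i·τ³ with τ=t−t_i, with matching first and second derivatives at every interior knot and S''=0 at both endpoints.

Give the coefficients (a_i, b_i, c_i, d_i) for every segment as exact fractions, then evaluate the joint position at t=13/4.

  seg 0: a=5 b=-5/8 c=0 d=-3/8
  seg 1: a=4 b=-7/4 c=-9/8 d=1/2
  seg 2: a=0 b=-1/4 c=15/8 d=-5/8
S(13/4) = 23/512

Δ: Δ0=-1, Δ1=-2, Δ2=1
row 1: diag=6, rhs=-6; c'=1/3, d'=-1
row 2: denom=6−2·1/3=16/3; d'=(18−2·-1)/(16/3)=15/4
back: M2=15/4
back: M1=-1−1/3·15/4=-9/4
M: M0=0, M1=-9/4, M2=15/4, M3=0
seg 0: a=5, c=M0/2=0, d=(M1−M0)/(6·1)=-3/8, b=Δ0−h0·(2M0+M1)/6=-5/8
seg 1: a=4, c=M1/2=-9/8, d=(M2−M1)/(6·2)=1/2, b=Δ1−h1·(2M1+M2)/6=-7/4
seg 2: a=0, c=M2/2=15/8, d=(M3−M2)/(6·1)=-5/8, b=Δ2−h2·(2M2+M3)/6=-1/4
t_q=13/4 → seg 2, τ=1/4; S=0+-1/4·τ+15/8·τ²+-5/8·τ³=23/512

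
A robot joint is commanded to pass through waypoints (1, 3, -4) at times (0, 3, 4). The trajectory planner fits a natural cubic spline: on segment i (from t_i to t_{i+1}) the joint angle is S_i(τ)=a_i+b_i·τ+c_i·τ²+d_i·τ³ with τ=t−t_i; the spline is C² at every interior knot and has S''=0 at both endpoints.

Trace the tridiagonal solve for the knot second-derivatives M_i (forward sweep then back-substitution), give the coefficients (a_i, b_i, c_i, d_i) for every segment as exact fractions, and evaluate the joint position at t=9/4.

Δ: Δ0=2/3, Δ1=-7
row 1: diag=8, rhs=-46; c'=1/8, d'=-23/4
back: M1=-23/4
M: M0=0, M1=-23/4, M2=0
seg 0: a=1, c=M0/2=0, d=(M1−M0)/(6·3)=-23/72, b=Δ0−h0·(2M0+M1)/6=85/24
seg 1: a=3, c=M1/2=-23/8, d=(M2−M1)/(6·1)=23/24, b=Δ1−h1·(2M1+M2)/6=-61/12
t_q=9/4 → seg 0, τ=9/4; S=1+85/24·τ+0·τ²+-23/72·τ³=2729/512

  seg 0: a=1 b=85/24 c=0 d=-23/72
  seg 1: a=3 b=-61/12 c=-23/8 d=23/24
S(9/4) = 2729/512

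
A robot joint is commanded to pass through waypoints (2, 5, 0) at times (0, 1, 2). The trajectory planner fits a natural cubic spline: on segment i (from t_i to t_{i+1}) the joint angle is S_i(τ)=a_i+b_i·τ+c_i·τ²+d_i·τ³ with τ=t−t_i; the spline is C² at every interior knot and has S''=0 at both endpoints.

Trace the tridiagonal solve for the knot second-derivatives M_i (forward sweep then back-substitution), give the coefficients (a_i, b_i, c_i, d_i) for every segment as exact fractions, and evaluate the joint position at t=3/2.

  seg 0: a=2 b=5 c=0 d=-2
  seg 1: a=5 b=-1 c=-6 d=2
S(3/2) = 13/4

Δ: Δ0=3, Δ1=-5
row 1: diag=4, rhs=-48; c'=1/4, d'=-12
back: M1=-12
M: M0=0, M1=-12, M2=0
seg 0: a=2, c=M0/2=0, d=(M1−M0)/(6·1)=-2, b=Δ0−h0·(2M0+M1)/6=5
seg 1: a=5, c=M1/2=-6, d=(M2−M1)/(6·1)=2, b=Δ1−h1·(2M1+M2)/6=-1
t_q=3/2 → seg 1, τ=1/2; S=5+-1·τ+-6·τ²+2·τ³=13/4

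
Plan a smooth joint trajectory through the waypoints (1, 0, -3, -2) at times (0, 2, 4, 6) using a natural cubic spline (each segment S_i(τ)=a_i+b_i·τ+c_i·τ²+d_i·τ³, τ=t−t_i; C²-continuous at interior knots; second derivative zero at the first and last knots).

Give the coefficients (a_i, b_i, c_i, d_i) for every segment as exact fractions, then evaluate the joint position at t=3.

  seg 0: a=1 b=-1/10 c=0 d=-1/10
  seg 1: a=0 b=-13/10 c=-3/5 d=1/4
  seg 2: a=-3 b=-7/10 c=9/10 d=-3/20
S(3) = -33/20

Δ: Δ0=-1/2, Δ1=-3/2, Δ2=1/2
row 1: diag=8, rhs=-6; c'=1/4, d'=-3/4
row 2: denom=8−2·1/4=15/2; d'=(12−2·-3/4)/(15/2)=9/5
back: M2=9/5
back: M1=-3/4−1/4·9/5=-6/5
M: M0=0, M1=-6/5, M2=9/5, M3=0
seg 0: a=1, c=M0/2=0, d=(M1−M0)/(6·2)=-1/10, b=Δ0−h0·(2M0+M1)/6=-1/10
seg 1: a=0, c=M1/2=-3/5, d=(M2−M1)/(6·2)=1/4, b=Δ1−h1·(2M1+M2)/6=-13/10
seg 2: a=-3, c=M2/2=9/10, d=(M3−M2)/(6·2)=-3/20, b=Δ2−h2·(2M2+M3)/6=-7/10
t_q=3 → seg 1, τ=1; S=0+-13/10·τ+-3/5·τ²+1/4·τ³=-33/20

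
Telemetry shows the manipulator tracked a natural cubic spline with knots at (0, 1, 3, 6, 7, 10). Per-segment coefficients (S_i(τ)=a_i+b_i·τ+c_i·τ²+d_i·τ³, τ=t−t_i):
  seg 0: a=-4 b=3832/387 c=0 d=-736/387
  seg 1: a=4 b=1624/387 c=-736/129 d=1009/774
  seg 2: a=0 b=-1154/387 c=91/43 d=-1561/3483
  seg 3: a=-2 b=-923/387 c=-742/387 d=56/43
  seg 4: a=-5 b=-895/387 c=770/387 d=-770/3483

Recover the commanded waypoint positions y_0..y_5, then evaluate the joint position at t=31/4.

y_0 = S_0(0) = a_0 = -4
y_1 = S_1(0) = a_1 = 4
y_2 = S_2(0) = a_2 = 0
y_3 = S_3(0) = a_3 = -2
y_4 = S_4(0) = a_4 = -5
y_5 = S_4(3) = 0
t_q=31/4 is in segment 4 (τ=3/4); S_4(τ)=-7855/1376

y_0=-4 y_1=4 y_2=0 y_3=-2 y_4=-5 y_5=0
S(31/4) = -7855/1376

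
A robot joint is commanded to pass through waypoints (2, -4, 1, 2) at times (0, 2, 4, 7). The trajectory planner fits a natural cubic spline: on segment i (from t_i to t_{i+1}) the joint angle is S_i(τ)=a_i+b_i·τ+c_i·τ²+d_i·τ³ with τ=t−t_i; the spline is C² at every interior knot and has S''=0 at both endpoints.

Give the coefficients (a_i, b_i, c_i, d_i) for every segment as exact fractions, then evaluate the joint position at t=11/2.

  seg 0: a=2 b=-260/57 c=0 d=89/228
  seg 1: a=-4 b=7/57 c=89/38 d=-263/456
  seg 2: a=1 b=293/114 c=-85/76 d=85/684
S(11/2) = 1677/608

Δ: Δ0=-3, Δ1=5/2, Δ2=1/3
row 1: diag=8, rhs=33; c'=1/4, d'=33/8
row 2: denom=10−2·1/4=19/2; d'=(-13−2·33/8)/(19/2)=-85/38
back: M2=-85/38
back: M1=33/8−1/4·-85/38=89/19
M: M0=0, M1=89/19, M2=-85/38, M3=0
seg 0: a=2, c=M0/2=0, d=(M1−M0)/(6·2)=89/228, b=Δ0−h0·(2M0+M1)/6=-260/57
seg 1: a=-4, c=M1/2=89/38, d=(M2−M1)/(6·2)=-263/456, b=Δ1−h1·(2M1+M2)/6=7/57
seg 2: a=1, c=M2/2=-85/76, d=(M3−M2)/(6·3)=85/684, b=Δ2−h2·(2M2+M3)/6=293/114
t_q=11/2 → seg 2, τ=3/2; S=1+293/114·τ+-85/76·τ²+85/684·τ³=1677/608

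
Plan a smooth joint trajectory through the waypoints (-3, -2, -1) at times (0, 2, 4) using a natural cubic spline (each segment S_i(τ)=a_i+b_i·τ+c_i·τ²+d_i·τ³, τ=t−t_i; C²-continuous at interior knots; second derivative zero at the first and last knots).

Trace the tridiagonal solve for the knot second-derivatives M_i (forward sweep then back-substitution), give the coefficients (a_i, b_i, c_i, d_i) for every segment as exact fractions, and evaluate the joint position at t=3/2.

  seg 0: a=-3 b=1/2 c=0 d=0
  seg 1: a=-2 b=1/2 c=0 d=0
S(3/2) = -9/4

Δ: Δ0=1/2, Δ1=1/2
row 1: diag=8, rhs=0; c'=1/4, d'=0
back: M1=0
M: M0=0, M1=0, M2=0
seg 0: a=-3, c=M0/2=0, d=(M1−M0)/(6·2)=0, b=Δ0−h0·(2M0+M1)/6=1/2
seg 1: a=-2, c=M1/2=0, d=(M2−M1)/(6·2)=0, b=Δ1−h1·(2M1+M2)/6=1/2
t_q=3/2 → seg 0, τ=3/2; S=-3+1/2·τ+0·τ²+0·τ³=-9/4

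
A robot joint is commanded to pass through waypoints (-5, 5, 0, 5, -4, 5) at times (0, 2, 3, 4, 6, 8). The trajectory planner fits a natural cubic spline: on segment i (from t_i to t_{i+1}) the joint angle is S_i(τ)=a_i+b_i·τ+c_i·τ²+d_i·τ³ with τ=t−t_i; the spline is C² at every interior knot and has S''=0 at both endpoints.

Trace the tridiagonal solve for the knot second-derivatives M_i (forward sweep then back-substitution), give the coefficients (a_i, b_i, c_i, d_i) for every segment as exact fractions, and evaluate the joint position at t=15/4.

  seg 0: a=-5 b=2312/241 c=0 d=-1107/964
  seg 1: a=5 b=-1009/241 c=-3321/482 d=2929/482
  seg 2: a=0 b=127/482 c=2733/241 d=-3183/482
  seg 3: a=5 b=755/241 c=-4083/482 d=4487/1928
  seg 4: a=-4 b=-1361/482 c=5295/964 d=-1765/1928
S(15/4) = 116931/30848

Δ: Δ0=5, Δ1=-5, Δ2=5, Δ3=-9/2, Δ4=9/2
row 1: diag=6, rhs=-60; c'=1/6, d'=-10
row 2: denom=4−1·1/6=23/6; d'=(60−1·-10)/(23/6)=420/23
row 3: denom=6−1·6/23=132/23; d'=(-57−1·420/23)/(132/23)=-577/44
row 4: denom=8−2·23/66=241/33; d'=(54−2·-577/44)/(241/33)=5295/482
back: M4=5295/482
back: M3=-577/44−23/66·5295/482=-4083/241
back: M2=420/23−6/23·-4083/241=5466/241
back: M1=-10−1/6·5466/241=-3321/241
M: M0=0, M1=-3321/241, M2=5466/241, M3=-4083/241, M4=5295/482, M5=0
seg 0: a=-5, c=M0/2=0, d=(M1−M0)/(6·2)=-1107/964, b=Δ0−h0·(2M0+M1)/6=2312/241
seg 1: a=5, c=M1/2=-3321/482, d=(M2−M1)/(6·1)=2929/482, b=Δ1−h1·(2M1+M2)/6=-1009/241
seg 2: a=0, c=M2/2=2733/241, d=(M3−M2)/(6·1)=-3183/482, b=Δ2−h2·(2M2+M3)/6=127/482
seg 3: a=5, c=M3/2=-4083/482, d=(M4−M3)/(6·2)=4487/1928, b=Δ3−h3·(2M3+M4)/6=755/241
seg 4: a=-4, c=M4/2=5295/964, d=(M5−M4)/(6·2)=-1765/1928, b=Δ4−h4·(2M4+M5)/6=-1361/482
t_q=15/4 → seg 2, τ=3/4; S=0+127/482·τ+2733/241·τ²+-3183/482·τ³=116931/30848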